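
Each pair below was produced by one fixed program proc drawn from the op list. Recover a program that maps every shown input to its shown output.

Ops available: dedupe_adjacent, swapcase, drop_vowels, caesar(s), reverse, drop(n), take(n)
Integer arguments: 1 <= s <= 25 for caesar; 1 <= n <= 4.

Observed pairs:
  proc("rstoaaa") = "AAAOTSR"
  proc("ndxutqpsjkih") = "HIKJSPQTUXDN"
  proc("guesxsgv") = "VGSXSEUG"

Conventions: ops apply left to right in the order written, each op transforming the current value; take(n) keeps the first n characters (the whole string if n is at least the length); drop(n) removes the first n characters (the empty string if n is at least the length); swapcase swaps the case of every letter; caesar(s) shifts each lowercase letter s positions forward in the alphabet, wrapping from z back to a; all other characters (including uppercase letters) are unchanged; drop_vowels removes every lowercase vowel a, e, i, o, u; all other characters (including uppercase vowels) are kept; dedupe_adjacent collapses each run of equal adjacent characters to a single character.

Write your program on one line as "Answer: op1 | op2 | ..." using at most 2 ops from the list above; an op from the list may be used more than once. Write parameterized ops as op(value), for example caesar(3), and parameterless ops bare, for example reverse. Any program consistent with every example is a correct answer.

reverse | swapcase

Check, running the answer program on each example:
  "rstoaaa" -> "aaaotsr" -> "AAAOTSR"
  "ndxutqpsjkih" -> "hikjspqtuxdn" -> "HIKJSPQTUXDN"
  "guesxsgv" -> "vgsxseug" -> "VGSXSEUG"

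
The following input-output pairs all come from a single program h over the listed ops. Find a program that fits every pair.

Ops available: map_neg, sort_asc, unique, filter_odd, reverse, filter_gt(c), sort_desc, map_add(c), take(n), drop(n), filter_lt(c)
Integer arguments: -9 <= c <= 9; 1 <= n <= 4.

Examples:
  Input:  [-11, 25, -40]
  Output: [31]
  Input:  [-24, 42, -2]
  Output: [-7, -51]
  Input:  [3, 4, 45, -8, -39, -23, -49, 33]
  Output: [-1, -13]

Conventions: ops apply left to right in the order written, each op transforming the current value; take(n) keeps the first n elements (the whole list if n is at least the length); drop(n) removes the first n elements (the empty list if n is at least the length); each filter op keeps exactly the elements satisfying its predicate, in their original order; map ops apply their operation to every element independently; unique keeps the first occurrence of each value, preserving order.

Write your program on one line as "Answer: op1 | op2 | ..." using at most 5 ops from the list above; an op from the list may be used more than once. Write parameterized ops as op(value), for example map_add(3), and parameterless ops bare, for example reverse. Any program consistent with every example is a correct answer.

map_add(9) | filter_odd | reverse | take(2) | map_neg

Check, running the answer program on each example:
  [-11, 25, -40] -> [-2, 34, -31] -> [-31] -> [-31] -> [-31] -> [31]
  [-24, 42, -2] -> [-15, 51, 7] -> [-15, 51, 7] -> [7, 51, -15] -> [7, 51] -> [-7, -51]
  [3, 4, 45, -8, -39, -23, -49, 33] -> [12, 13, 54, 1, -30, -14, -40, 42] -> [13, 1] -> [1, 13] -> [1, 13] -> [-1, -13]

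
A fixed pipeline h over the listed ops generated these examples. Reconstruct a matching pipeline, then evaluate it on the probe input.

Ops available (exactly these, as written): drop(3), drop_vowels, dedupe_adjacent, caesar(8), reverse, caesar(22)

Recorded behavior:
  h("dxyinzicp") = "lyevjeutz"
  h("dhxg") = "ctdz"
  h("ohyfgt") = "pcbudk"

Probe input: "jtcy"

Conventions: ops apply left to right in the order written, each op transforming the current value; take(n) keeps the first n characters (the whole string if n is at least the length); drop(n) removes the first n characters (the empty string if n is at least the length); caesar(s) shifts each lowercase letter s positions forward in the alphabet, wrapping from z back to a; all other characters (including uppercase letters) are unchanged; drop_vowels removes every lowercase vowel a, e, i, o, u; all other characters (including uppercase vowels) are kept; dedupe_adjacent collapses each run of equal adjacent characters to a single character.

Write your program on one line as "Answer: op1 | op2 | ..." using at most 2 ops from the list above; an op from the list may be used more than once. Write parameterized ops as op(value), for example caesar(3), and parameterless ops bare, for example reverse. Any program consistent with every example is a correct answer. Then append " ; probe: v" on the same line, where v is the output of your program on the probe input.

caesar(22) | reverse ; probe: "uypf"

Check, running the answer program on each example:
  "dxyinzicp" -> "ztuejveyl" -> "lyevjeutz"
  "dhxg" -> "zdtc" -> "ctdz"
  "ohyfgt" -> "kdubcp" -> "pcbudk"
  probe: "jtcy" -> "fpyu" -> "uypf"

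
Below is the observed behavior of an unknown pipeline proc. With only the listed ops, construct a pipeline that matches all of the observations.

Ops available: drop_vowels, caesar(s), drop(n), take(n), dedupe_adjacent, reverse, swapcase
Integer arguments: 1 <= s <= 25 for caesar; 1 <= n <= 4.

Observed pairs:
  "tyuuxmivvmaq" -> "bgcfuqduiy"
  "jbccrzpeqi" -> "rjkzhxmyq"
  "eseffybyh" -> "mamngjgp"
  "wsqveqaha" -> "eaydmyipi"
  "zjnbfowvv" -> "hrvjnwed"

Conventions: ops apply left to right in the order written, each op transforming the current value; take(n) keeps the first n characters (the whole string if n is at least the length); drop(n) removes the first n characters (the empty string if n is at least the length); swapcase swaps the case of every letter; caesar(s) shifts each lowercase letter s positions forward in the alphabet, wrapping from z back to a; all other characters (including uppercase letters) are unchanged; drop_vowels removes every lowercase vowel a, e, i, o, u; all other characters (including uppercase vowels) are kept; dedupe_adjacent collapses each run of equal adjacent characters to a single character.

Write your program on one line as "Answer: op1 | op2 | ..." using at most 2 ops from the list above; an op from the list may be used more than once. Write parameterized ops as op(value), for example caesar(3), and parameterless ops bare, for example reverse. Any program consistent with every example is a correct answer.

dedupe_adjacent | caesar(8)

Check, running the answer program on each example:
  "tyuuxmivvmaq" -> "tyuxmivmaq" -> "bgcfuqduiy"
  "jbccrzpeqi" -> "jbcrzpeqi" -> "rjkzhxmyq"
  "eseffybyh" -> "esefybyh" -> "mamngjgp"
  "wsqveqaha" -> "wsqveqaha" -> "eaydmyipi"
  "zjnbfowvv" -> "zjnbfowv" -> "hrvjnwed"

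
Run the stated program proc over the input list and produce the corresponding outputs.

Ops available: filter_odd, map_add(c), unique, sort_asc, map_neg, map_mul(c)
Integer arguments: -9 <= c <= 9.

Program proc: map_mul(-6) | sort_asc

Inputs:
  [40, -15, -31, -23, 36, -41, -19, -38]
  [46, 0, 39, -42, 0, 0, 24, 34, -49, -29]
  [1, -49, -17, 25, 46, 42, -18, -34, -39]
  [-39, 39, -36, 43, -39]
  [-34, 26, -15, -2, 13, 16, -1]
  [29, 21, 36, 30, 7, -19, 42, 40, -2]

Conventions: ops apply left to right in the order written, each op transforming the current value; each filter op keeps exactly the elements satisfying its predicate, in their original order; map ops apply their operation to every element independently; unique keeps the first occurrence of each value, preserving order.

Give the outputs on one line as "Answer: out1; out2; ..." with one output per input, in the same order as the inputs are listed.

[-240, -216, 90, 114, 138, 186, 228, 246]; [-276, -234, -204, -144, 0, 0, 0, 174, 252, 294]; [-276, -252, -150, -6, 102, 108, 204, 234, 294]; [-258, -234, 216, 234, 234]; [-156, -96, -78, 6, 12, 90, 204]; [-252, -240, -216, -180, -174, -126, -42, 12, 114]

Execution, op by op:
  [40, -15, -31, -23, 36, -41, -19, -38] -> [-240, 90, 186, 138, -216, 246, 114, 228] -> [-240, -216, 90, 114, 138, 186, 228, 246]
  [46, 0, 39, -42, 0, 0, 24, 34, -49, -29] -> [-276, 0, -234, 252, 0, 0, -144, -204, 294, 174] -> [-276, -234, -204, -144, 0, 0, 0, 174, 252, 294]
  [1, -49, -17, 25, 46, 42, -18, -34, -39] -> [-6, 294, 102, -150, -276, -252, 108, 204, 234] -> [-276, -252, -150, -6, 102, 108, 204, 234, 294]
  [-39, 39, -36, 43, -39] -> [234, -234, 216, -258, 234] -> [-258, -234, 216, 234, 234]
  [-34, 26, -15, -2, 13, 16, -1] -> [204, -156, 90, 12, -78, -96, 6] -> [-156, -96, -78, 6, 12, 90, 204]
  [29, 21, 36, 30, 7, -19, 42, 40, -2] -> [-174, -126, -216, -180, -42, 114, -252, -240, 12] -> [-252, -240, -216, -180, -174, -126, -42, 12, 114]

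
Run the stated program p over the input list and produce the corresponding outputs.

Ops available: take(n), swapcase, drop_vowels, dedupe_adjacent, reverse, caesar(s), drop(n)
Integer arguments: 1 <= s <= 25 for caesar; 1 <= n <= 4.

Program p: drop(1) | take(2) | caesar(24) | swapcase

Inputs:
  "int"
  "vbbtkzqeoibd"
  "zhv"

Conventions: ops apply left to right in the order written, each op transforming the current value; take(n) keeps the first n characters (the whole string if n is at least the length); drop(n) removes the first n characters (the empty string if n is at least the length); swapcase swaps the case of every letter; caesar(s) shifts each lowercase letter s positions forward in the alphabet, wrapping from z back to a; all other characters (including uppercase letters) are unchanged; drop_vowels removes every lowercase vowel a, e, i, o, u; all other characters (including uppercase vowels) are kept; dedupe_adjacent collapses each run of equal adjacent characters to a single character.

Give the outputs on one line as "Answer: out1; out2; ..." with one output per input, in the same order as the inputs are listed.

Execution, op by op:
  "int" -> "nt" -> "nt" -> "lr" -> "LR"
  "vbbtkzqeoibd" -> "bbtkzqeoibd" -> "bb" -> "zz" -> "ZZ"
  "zhv" -> "hv" -> "hv" -> "ft" -> "FT"

"LR"; "ZZ"; "FT"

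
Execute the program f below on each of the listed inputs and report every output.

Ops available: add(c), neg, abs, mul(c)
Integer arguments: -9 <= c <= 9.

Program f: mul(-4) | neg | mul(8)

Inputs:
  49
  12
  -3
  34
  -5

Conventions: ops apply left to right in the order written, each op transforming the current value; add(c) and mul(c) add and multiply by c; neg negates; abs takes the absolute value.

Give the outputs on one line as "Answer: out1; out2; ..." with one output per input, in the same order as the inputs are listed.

Execution, op by op:
  49 -> -196 -> 196 -> 1568
  12 -> -48 -> 48 -> 384
  -3 -> 12 -> -12 -> -96
  34 -> -136 -> 136 -> 1088
  -5 -> 20 -> -20 -> -160

1568; 384; -96; 1088; -160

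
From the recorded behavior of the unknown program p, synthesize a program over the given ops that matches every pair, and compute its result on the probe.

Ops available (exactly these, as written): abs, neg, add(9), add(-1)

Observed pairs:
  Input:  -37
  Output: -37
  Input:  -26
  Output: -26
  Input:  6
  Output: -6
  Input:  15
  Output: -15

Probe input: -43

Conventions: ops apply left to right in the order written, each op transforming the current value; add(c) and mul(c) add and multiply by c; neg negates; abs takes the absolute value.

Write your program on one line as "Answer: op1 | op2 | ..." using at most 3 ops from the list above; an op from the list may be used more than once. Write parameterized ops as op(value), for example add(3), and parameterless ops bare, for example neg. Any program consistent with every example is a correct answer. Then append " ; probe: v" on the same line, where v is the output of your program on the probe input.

abs | neg ; probe: -43

Check, running the answer program on each example:
  -37 -> 37 -> -37
  -26 -> 26 -> -26
  6 -> 6 -> -6
  15 -> 15 -> -15
  probe: -43 -> 43 -> -43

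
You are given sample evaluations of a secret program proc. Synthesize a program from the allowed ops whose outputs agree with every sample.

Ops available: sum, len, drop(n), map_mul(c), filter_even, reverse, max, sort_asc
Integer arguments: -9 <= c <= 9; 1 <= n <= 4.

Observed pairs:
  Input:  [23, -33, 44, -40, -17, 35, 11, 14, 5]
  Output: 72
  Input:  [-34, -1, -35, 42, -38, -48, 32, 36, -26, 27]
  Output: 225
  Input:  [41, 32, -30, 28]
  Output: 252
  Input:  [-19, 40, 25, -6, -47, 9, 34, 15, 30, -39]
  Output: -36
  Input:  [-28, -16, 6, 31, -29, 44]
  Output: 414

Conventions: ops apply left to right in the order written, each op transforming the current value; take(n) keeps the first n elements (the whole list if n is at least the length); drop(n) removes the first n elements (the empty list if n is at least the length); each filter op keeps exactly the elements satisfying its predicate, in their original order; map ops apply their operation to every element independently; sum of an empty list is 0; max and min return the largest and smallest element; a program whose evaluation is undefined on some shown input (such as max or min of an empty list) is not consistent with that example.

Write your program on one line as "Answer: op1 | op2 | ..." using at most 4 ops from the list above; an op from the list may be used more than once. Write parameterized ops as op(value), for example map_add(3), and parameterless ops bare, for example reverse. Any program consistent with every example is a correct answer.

map_mul(9) | drop(3) | sort_asc | sum

Check, running the answer program on each example:
  [23, -33, 44, -40, -17, 35, 11, 14, 5] -> [207, -297, 396, -360, -153, 315, 99, 126, 45] -> [-360, -153, 315, 99, 126, 45] -> [-360, -153, 45, 99, 126, 315] -> 72
  [-34, -1, -35, 42, -38, -48, 32, 36, -26, 27] -> [-306, -9, -315, 378, -342, -432, 288, 324, -234, 243] -> [378, -342, -432, 288, 324, -234, 243] -> [-432, -342, -234, 243, 288, 324, 378] -> 225
  [41, 32, -30, 28] -> [369, 288, -270, 252] -> [252] -> [252] -> 252
  [-19, 40, 25, -6, -47, 9, 34, 15, 30, -39] -> [-171, 360, 225, -54, -423, 81, 306, 135, 270, -351] -> [-54, -423, 81, 306, 135, 270, -351] -> [-423, -351, -54, 81, 135, 270, 306] -> -36
  [-28, -16, 6, 31, -29, 44] -> [-252, -144, 54, 279, -261, 396] -> [279, -261, 396] -> [-261, 279, 396] -> 414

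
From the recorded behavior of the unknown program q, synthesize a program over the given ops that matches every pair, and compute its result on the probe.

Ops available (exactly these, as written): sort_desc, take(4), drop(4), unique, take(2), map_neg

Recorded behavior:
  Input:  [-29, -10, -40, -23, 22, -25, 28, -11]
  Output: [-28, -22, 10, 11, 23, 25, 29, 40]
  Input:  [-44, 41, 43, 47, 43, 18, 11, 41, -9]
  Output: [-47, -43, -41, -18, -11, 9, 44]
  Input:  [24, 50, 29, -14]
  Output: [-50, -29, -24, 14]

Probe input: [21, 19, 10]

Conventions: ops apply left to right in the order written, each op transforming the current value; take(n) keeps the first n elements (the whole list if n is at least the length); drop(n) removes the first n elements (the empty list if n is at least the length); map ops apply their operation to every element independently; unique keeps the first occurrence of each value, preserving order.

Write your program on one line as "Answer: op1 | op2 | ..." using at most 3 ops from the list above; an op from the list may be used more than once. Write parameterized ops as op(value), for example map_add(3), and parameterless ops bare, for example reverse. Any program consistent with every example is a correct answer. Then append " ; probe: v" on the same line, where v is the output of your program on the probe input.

unique | sort_desc | map_neg ; probe: [-21, -19, -10]

Check, running the answer program on each example:
  [-29, -10, -40, -23, 22, -25, 28, -11] -> [-29, -10, -40, -23, 22, -25, 28, -11] -> [28, 22, -10, -11, -23, -25, -29, -40] -> [-28, -22, 10, 11, 23, 25, 29, 40]
  [-44, 41, 43, 47, 43, 18, 11, 41, -9] -> [-44, 41, 43, 47, 18, 11, -9] -> [47, 43, 41, 18, 11, -9, -44] -> [-47, -43, -41, -18, -11, 9, 44]
  [24, 50, 29, -14] -> [24, 50, 29, -14] -> [50, 29, 24, -14] -> [-50, -29, -24, 14]
  probe: [21, 19, 10] -> [21, 19, 10] -> [21, 19, 10] -> [-21, -19, -10]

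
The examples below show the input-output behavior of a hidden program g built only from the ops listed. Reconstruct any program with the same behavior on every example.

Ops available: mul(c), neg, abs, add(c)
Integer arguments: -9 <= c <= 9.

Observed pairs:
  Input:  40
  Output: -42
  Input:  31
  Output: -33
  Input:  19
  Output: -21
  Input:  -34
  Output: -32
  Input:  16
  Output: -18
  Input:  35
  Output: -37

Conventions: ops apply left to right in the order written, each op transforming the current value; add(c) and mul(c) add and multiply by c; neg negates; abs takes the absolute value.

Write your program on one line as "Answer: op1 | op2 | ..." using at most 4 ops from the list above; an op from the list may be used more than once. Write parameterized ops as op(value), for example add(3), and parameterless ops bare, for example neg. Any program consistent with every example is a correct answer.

add(2) | abs | neg

Check, running the answer program on each example:
  40 -> 42 -> 42 -> -42
  31 -> 33 -> 33 -> -33
  19 -> 21 -> 21 -> -21
  -34 -> -32 -> 32 -> -32
  16 -> 18 -> 18 -> -18
  35 -> 37 -> 37 -> -37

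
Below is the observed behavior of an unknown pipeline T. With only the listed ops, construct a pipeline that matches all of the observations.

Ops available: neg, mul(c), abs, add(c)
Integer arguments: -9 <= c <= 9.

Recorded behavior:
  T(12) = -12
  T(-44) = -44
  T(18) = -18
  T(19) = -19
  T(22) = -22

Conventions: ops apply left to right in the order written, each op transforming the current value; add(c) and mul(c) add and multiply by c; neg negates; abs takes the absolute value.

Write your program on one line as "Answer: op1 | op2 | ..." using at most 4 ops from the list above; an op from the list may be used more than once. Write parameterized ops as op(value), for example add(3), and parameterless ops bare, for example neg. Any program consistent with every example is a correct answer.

neg | abs | neg

Check, running the answer program on each example:
  12 -> -12 -> 12 -> -12
  -44 -> 44 -> 44 -> -44
  18 -> -18 -> 18 -> -18
  19 -> -19 -> 19 -> -19
  22 -> -22 -> 22 -> -22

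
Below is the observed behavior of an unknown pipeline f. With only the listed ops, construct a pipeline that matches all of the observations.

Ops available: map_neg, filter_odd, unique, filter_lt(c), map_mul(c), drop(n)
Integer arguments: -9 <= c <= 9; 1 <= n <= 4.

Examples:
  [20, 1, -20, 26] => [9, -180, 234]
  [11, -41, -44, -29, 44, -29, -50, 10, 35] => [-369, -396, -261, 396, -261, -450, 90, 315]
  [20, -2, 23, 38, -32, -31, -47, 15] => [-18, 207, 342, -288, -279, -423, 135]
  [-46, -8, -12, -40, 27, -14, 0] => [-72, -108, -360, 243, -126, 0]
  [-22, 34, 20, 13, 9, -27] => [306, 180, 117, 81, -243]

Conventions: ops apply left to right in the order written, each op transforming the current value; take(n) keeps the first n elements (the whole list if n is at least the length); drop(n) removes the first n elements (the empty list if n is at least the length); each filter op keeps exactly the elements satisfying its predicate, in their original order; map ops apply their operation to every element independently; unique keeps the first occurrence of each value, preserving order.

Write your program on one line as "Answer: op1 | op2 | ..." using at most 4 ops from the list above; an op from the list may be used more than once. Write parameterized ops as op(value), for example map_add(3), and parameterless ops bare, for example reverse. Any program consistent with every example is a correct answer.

map_neg | map_mul(-9) | drop(1)

Check, running the answer program on each example:
  [20, 1, -20, 26] -> [-20, -1, 20, -26] -> [180, 9, -180, 234] -> [9, -180, 234]
  [11, -41, -44, -29, 44, -29, -50, 10, 35] -> [-11, 41, 44, 29, -44, 29, 50, -10, -35] -> [99, -369, -396, -261, 396, -261, -450, 90, 315] -> [-369, -396, -261, 396, -261, -450, 90, 315]
  [20, -2, 23, 38, -32, -31, -47, 15] -> [-20, 2, -23, -38, 32, 31, 47, -15] -> [180, -18, 207, 342, -288, -279, -423, 135] -> [-18, 207, 342, -288, -279, -423, 135]
  [-46, -8, -12, -40, 27, -14, 0] -> [46, 8, 12, 40, -27, 14, 0] -> [-414, -72, -108, -360, 243, -126, 0] -> [-72, -108, -360, 243, -126, 0]
  [-22, 34, 20, 13, 9, -27] -> [22, -34, -20, -13, -9, 27] -> [-198, 306, 180, 117, 81, -243] -> [306, 180, 117, 81, -243]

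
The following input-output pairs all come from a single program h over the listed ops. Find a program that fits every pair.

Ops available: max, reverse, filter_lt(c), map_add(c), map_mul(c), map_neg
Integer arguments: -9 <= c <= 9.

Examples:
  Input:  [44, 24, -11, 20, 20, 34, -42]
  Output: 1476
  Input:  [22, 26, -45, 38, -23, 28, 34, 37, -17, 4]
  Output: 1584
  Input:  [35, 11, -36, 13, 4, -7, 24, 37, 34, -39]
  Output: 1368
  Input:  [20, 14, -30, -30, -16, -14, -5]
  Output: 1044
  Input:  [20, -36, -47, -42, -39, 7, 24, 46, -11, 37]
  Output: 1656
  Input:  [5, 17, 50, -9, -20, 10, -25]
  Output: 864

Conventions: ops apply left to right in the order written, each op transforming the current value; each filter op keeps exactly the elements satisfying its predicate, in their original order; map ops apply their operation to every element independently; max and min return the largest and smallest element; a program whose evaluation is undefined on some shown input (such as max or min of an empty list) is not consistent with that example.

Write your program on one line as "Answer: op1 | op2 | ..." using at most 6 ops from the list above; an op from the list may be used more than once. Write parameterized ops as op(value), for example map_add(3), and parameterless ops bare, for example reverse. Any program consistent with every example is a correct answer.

map_neg | map_add(-1) | map_mul(6) | map_mul(6) | max

Check, running the answer program on each example:
  [44, 24, -11, 20, 20, 34, -42] -> [-44, -24, 11, -20, -20, -34, 42] -> [-45, -25, 10, -21, -21, -35, 41] -> [-270, -150, 60, -126, -126, -210, 246] -> [-1620, -900, 360, -756, -756, -1260, 1476] -> 1476
  [22, 26, -45, 38, -23, 28, 34, 37, -17, 4] -> [-22, -26, 45, -38, 23, -28, -34, -37, 17, -4] -> [-23, -27, 44, -39, 22, -29, -35, -38, 16, -5] -> [-138, -162, 264, -234, 132, -174, -210, -228, 96, -30] -> [-828, -972, 1584, -1404, 792, -1044, -1260, -1368, 576, -180] -> 1584
  [35, 11, -36, 13, 4, -7, 24, 37, 34, -39] -> [-35, -11, 36, -13, -4, 7, -24, -37, -34, 39] -> [-36, -12, 35, -14, -5, 6, -25, -38, -35, 38] -> [-216, -72, 210, -84, -30, 36, -150, -228, -210, 228] -> [-1296, -432, 1260, -504, -180, 216, -900, -1368, -1260, 1368] -> 1368
  [20, 14, -30, -30, -16, -14, -5] -> [-20, -14, 30, 30, 16, 14, 5] -> [-21, -15, 29, 29, 15, 13, 4] -> [-126, -90, 174, 174, 90, 78, 24] -> [-756, -540, 1044, 1044, 540, 468, 144] -> 1044
  [20, -36, -47, -42, -39, 7, 24, 46, -11, 37] -> [-20, 36, 47, 42, 39, -7, -24, -46, 11, -37] -> [-21, 35, 46, 41, 38, -8, -25, -47, 10, -38] -> [-126, 210, 276, 246, 228, -48, -150, -282, 60, -228] -> [-756, 1260, 1656, 1476, 1368, -288, -900, -1692, 360, -1368] -> 1656
  [5, 17, 50, -9, -20, 10, -25] -> [-5, -17, -50, 9, 20, -10, 25] -> [-6, -18, -51, 8, 19, -11, 24] -> [-36, -108, -306, 48, 114, -66, 144] -> [-216, -648, -1836, 288, 684, -396, 864] -> 864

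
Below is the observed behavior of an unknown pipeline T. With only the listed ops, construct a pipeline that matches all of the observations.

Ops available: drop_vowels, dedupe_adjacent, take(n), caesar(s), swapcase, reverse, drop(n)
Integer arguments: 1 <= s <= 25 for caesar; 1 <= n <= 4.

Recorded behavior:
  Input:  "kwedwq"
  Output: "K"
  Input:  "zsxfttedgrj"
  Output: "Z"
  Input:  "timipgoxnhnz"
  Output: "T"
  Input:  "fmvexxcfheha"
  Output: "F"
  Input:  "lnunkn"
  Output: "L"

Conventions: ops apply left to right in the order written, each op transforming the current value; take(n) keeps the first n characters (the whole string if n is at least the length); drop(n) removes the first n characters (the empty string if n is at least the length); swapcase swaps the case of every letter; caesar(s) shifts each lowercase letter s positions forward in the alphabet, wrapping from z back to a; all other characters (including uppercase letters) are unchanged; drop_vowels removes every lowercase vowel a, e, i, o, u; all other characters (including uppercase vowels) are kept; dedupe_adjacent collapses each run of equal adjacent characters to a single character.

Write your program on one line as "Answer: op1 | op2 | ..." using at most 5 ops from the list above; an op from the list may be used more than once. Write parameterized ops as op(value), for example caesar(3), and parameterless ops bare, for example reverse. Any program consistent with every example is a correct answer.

drop_vowels | swapcase | dedupe_adjacent | take(1)

Check, running the answer program on each example:
  "kwedwq" -> "kwdwq" -> "KWDWQ" -> "KWDWQ" -> "K"
  "zsxfttedgrj" -> "zsxfttdgrj" -> "ZSXFTTDGRJ" -> "ZSXFTDGRJ" -> "Z"
  "timipgoxnhnz" -> "tmpgxnhnz" -> "TMPGXNHNZ" -> "TMPGXNHNZ" -> "T"
  "fmvexxcfheha" -> "fmvxxcfhh" -> "FMVXXCFHH" -> "FMVXCFH" -> "F"
  "lnunkn" -> "lnnkn" -> "LNNKN" -> "LNKN" -> "L"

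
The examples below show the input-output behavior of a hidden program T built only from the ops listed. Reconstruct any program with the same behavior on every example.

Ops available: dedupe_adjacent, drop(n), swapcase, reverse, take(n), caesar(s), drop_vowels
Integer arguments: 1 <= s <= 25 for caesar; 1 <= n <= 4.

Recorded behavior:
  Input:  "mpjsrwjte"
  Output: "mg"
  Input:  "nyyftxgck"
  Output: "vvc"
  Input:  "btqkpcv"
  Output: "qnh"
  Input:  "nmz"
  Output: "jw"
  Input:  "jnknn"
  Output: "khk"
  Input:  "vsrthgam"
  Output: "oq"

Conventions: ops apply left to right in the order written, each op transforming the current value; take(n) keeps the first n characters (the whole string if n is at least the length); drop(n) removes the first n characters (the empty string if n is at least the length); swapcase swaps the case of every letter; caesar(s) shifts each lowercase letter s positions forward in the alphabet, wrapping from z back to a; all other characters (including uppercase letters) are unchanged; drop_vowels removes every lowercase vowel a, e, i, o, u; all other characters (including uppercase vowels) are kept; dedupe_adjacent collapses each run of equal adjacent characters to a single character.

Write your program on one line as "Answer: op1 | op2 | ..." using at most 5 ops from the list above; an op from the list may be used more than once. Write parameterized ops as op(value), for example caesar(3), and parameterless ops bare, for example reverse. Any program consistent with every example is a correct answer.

caesar(12) | take(4) | drop_vowels | drop(1) | caesar(11)

Check, running the answer program on each example:
  "mpjsrwjte" -> "ybvedivfq" -> "ybve" -> "ybv" -> "bv" -> "mg"
  "nyyftxgck" -> "zkkrfjsow" -> "zkkr" -> "zkkr" -> "kkr" -> "vvc"
  "btqkpcv" -> "nfcwboh" -> "nfcw" -> "nfcw" -> "fcw" -> "qnh"
  "nmz" -> "zyl" -> "zyl" -> "zyl" -> "yl" -> "jw"
  "jnknn" -> "vzwzz" -> "vzwz" -> "vzwz" -> "zwz" -> "khk"
  "vsrthgam" -> "hedftsmy" -> "hedf" -> "hdf" -> "df" -> "oq"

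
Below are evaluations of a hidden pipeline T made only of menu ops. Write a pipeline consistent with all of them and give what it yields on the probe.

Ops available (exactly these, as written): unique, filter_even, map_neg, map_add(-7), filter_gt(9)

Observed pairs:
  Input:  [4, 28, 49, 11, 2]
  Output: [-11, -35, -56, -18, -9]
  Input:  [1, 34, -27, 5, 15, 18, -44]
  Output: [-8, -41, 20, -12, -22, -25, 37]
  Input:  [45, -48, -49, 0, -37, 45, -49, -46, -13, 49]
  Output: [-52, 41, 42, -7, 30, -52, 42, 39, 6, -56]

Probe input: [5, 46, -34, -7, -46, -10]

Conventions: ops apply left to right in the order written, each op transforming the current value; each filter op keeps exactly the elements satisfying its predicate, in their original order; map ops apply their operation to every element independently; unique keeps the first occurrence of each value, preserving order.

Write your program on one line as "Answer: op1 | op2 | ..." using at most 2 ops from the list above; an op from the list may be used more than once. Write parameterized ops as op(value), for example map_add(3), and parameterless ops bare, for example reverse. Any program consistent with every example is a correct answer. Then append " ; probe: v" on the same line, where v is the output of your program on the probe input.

map_neg | map_add(-7) ; probe: [-12, -53, 27, 0, 39, 3]

Check, running the answer program on each example:
  [4, 28, 49, 11, 2] -> [-4, -28, -49, -11, -2] -> [-11, -35, -56, -18, -9]
  [1, 34, -27, 5, 15, 18, -44] -> [-1, -34, 27, -5, -15, -18, 44] -> [-8, -41, 20, -12, -22, -25, 37]
  [45, -48, -49, 0, -37, 45, -49, -46, -13, 49] -> [-45, 48, 49, 0, 37, -45, 49, 46, 13, -49] -> [-52, 41, 42, -7, 30, -52, 42, 39, 6, -56]
  probe: [5, 46, -34, -7, -46, -10] -> [-5, -46, 34, 7, 46, 10] -> [-12, -53, 27, 0, 39, 3]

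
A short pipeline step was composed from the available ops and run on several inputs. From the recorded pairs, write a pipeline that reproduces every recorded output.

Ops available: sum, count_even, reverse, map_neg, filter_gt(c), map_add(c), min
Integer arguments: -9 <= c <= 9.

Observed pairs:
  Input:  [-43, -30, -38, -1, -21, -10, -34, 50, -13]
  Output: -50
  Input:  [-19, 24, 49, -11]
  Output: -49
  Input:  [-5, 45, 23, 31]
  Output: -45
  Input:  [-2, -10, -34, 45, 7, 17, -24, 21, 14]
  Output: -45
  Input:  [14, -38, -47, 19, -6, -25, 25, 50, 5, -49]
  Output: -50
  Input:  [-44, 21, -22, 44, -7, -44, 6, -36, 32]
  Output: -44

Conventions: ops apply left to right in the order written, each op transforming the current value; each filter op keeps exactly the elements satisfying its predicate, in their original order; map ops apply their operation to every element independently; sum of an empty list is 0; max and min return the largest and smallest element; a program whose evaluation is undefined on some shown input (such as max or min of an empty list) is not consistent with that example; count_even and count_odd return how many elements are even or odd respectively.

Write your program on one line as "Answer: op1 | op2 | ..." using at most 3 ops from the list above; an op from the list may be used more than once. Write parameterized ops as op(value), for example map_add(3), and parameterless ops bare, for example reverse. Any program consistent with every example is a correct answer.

map_neg | reverse | min

Check, running the answer program on each example:
  [-43, -30, -38, -1, -21, -10, -34, 50, -13] -> [43, 30, 38, 1, 21, 10, 34, -50, 13] -> [13, -50, 34, 10, 21, 1, 38, 30, 43] -> -50
  [-19, 24, 49, -11] -> [19, -24, -49, 11] -> [11, -49, -24, 19] -> -49
  [-5, 45, 23, 31] -> [5, -45, -23, -31] -> [-31, -23, -45, 5] -> -45
  [-2, -10, -34, 45, 7, 17, -24, 21, 14] -> [2, 10, 34, -45, -7, -17, 24, -21, -14] -> [-14, -21, 24, -17, -7, -45, 34, 10, 2] -> -45
  [14, -38, -47, 19, -6, -25, 25, 50, 5, -49] -> [-14, 38, 47, -19, 6, 25, -25, -50, -5, 49] -> [49, -5, -50, -25, 25, 6, -19, 47, 38, -14] -> -50
  [-44, 21, -22, 44, -7, -44, 6, -36, 32] -> [44, -21, 22, -44, 7, 44, -6, 36, -32] -> [-32, 36, -6, 44, 7, -44, 22, -21, 44] -> -44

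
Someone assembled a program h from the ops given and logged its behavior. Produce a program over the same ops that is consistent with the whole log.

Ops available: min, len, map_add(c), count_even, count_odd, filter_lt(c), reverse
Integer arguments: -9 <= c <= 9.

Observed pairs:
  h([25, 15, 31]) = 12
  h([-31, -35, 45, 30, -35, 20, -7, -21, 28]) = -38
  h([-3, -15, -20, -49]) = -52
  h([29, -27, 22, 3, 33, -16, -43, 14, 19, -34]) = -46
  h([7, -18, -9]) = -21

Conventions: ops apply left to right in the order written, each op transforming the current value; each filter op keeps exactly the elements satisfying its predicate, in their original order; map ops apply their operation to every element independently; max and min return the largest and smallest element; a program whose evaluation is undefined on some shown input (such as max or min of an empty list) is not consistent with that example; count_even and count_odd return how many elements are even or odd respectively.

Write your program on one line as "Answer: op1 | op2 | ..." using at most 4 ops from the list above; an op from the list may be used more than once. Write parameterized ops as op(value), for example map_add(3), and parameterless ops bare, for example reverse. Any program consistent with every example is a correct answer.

map_add(-3) | reverse | min

Check, running the answer program on each example:
  [25, 15, 31] -> [22, 12, 28] -> [28, 12, 22] -> 12
  [-31, -35, 45, 30, -35, 20, -7, -21, 28] -> [-34, -38, 42, 27, -38, 17, -10, -24, 25] -> [25, -24, -10, 17, -38, 27, 42, -38, -34] -> -38
  [-3, -15, -20, -49] -> [-6, -18, -23, -52] -> [-52, -23, -18, -6] -> -52
  [29, -27, 22, 3, 33, -16, -43, 14, 19, -34] -> [26, -30, 19, 0, 30, -19, -46, 11, 16, -37] -> [-37, 16, 11, -46, -19, 30, 0, 19, -30, 26] -> -46
  [7, -18, -9] -> [4, -21, -12] -> [-12, -21, 4] -> -21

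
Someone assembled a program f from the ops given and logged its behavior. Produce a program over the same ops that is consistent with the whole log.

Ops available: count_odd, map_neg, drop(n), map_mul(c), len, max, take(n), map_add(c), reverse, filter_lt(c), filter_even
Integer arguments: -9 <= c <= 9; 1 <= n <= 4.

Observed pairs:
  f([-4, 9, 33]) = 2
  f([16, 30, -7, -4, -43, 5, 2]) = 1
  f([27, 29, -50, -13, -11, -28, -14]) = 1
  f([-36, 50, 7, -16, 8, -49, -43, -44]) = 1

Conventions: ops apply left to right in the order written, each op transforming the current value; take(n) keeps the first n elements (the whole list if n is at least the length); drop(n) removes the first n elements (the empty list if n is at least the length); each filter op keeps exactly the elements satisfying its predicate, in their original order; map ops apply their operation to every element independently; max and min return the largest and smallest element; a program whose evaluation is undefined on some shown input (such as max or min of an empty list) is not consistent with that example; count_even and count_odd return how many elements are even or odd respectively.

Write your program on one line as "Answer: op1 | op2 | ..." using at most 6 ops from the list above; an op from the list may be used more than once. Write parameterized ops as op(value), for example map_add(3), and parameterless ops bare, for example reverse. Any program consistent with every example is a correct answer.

drop(1) | map_add(4) | take(2) | map_neg | count_odd

Check, running the answer program on each example:
  [-4, 9, 33] -> [9, 33] -> [13, 37] -> [13, 37] -> [-13, -37] -> 2
  [16, 30, -7, -4, -43, 5, 2] -> [30, -7, -4, -43, 5, 2] -> [34, -3, 0, -39, 9, 6] -> [34, -3] -> [-34, 3] -> 1
  [27, 29, -50, -13, -11, -28, -14] -> [29, -50, -13, -11, -28, -14] -> [33, -46, -9, -7, -24, -10] -> [33, -46] -> [-33, 46] -> 1
  [-36, 50, 7, -16, 8, -49, -43, -44] -> [50, 7, -16, 8, -49, -43, -44] -> [54, 11, -12, 12, -45, -39, -40] -> [54, 11] -> [-54, -11] -> 1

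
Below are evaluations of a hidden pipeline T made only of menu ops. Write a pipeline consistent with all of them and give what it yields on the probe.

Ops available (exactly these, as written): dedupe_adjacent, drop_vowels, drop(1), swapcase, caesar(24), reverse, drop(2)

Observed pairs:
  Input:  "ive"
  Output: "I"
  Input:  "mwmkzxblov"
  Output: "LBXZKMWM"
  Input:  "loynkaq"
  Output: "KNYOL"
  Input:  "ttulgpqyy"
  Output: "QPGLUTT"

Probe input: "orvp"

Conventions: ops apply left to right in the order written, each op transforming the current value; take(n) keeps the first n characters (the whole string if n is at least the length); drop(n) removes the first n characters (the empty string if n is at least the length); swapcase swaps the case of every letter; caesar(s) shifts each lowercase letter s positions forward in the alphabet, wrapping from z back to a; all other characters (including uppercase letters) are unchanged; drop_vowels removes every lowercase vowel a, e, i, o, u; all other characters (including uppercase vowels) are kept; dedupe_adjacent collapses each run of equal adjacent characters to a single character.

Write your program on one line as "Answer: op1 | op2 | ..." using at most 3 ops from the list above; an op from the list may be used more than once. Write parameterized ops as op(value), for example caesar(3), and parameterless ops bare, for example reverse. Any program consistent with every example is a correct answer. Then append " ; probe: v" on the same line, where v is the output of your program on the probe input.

swapcase | reverse | drop(2) ; probe: "RO"

Check, running the answer program on each example:
  "ive" -> "IVE" -> "EVI" -> "I"
  "mwmkzxblov" -> "MWMKZXBLOV" -> "VOLBXZKMWM" -> "LBXZKMWM"
  "loynkaq" -> "LOYNKAQ" -> "QAKNYOL" -> "KNYOL"
  "ttulgpqyy" -> "TTULGPQYY" -> "YYQPGLUTT" -> "QPGLUTT"
  probe: "orvp" -> "ORVP" -> "PVRO" -> "RO"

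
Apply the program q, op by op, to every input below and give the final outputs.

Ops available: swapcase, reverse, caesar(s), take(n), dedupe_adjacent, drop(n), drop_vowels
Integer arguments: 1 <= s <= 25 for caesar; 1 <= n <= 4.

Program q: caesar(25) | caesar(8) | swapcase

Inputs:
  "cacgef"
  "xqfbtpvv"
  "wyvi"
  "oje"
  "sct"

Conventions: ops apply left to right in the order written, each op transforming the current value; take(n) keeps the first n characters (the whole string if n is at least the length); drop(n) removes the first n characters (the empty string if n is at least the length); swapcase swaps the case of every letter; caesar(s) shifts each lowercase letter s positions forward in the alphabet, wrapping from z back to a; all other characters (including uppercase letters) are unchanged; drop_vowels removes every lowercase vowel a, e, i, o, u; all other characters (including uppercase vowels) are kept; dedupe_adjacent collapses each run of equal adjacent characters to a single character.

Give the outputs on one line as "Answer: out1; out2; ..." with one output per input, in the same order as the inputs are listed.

Execution, op by op:
  "cacgef" -> "bzbfde" -> "jhjnlm" -> "JHJNLM"
  "xqfbtpvv" -> "wpeasouu" -> "exmiawcc" -> "EXMIAWCC"
  "wyvi" -> "vxuh" -> "dfcp" -> "DFCP"
  "oje" -> "nid" -> "vql" -> "VQL"
  "sct" -> "rbs" -> "zja" -> "ZJA"

"JHJNLM"; "EXMIAWCC"; "DFCP"; "VQL"; "ZJA"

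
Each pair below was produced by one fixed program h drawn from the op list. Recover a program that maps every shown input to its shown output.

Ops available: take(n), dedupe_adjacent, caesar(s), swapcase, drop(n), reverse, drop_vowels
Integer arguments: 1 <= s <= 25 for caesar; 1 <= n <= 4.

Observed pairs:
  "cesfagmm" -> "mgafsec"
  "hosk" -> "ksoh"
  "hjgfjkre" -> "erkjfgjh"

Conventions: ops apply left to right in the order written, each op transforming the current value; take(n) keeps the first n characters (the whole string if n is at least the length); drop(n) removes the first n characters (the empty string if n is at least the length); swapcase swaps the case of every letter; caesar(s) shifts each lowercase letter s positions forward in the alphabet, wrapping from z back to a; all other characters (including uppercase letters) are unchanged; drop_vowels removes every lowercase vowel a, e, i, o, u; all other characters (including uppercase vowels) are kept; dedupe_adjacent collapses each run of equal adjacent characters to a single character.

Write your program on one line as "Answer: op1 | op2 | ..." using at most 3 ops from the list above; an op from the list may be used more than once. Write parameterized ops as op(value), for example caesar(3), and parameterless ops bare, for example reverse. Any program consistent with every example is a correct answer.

dedupe_adjacent | reverse

Check, running the answer program on each example:
  "cesfagmm" -> "cesfagm" -> "mgafsec"
  "hosk" -> "hosk" -> "ksoh"
  "hjgfjkre" -> "hjgfjkre" -> "erkjfgjh"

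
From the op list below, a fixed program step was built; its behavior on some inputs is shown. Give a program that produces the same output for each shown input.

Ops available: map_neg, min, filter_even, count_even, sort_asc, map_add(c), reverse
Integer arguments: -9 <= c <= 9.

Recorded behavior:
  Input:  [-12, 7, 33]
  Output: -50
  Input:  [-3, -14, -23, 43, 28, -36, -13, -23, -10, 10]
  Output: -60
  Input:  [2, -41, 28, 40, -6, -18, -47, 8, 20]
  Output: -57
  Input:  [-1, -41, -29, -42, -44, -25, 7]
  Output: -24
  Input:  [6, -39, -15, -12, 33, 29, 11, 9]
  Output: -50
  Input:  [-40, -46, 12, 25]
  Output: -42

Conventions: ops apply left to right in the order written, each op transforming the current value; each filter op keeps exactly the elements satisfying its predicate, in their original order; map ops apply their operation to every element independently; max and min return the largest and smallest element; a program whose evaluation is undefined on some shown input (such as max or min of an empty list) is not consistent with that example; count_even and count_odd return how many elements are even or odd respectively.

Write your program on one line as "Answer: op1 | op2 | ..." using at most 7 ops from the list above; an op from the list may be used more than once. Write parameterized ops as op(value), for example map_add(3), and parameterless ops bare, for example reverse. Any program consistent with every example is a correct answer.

reverse | sort_asc | map_neg | map_add(-8) | map_add(-9) | min

Check, running the answer program on each example:
  [-12, 7, 33] -> [33, 7, -12] -> [-12, 7, 33] -> [12, -7, -33] -> [4, -15, -41] -> [-5, -24, -50] -> -50
  [-3, -14, -23, 43, 28, -36, -13, -23, -10, 10] -> [10, -10, -23, -13, -36, 28, 43, -23, -14, -3] -> [-36, -23, -23, -14, -13, -10, -3, 10, 28, 43] -> [36, 23, 23, 14, 13, 10, 3, -10, -28, -43] -> [28, 15, 15, 6, 5, 2, -5, -18, -36, -51] -> [19, 6, 6, -3, -4, -7, -14, -27, -45, -60] -> -60
  [2, -41, 28, 40, -6, -18, -47, 8, 20] -> [20, 8, -47, -18, -6, 40, 28, -41, 2] -> [-47, -41, -18, -6, 2, 8, 20, 28, 40] -> [47, 41, 18, 6, -2, -8, -20, -28, -40] -> [39, 33, 10, -2, -10, -16, -28, -36, -48] -> [30, 24, 1, -11, -19, -25, -37, -45, -57] -> -57
  [-1, -41, -29, -42, -44, -25, 7] -> [7, -25, -44, -42, -29, -41, -1] -> [-44, -42, -41, -29, -25, -1, 7] -> [44, 42, 41, 29, 25, 1, -7] -> [36, 34, 33, 21, 17, -7, -15] -> [27, 25, 24, 12, 8, -16, -24] -> -24
  [6, -39, -15, -12, 33, 29, 11, 9] -> [9, 11, 29, 33, -12, -15, -39, 6] -> [-39, -15, -12, 6, 9, 11, 29, 33] -> [39, 15, 12, -6, -9, -11, -29, -33] -> [31, 7, 4, -14, -17, -19, -37, -41] -> [22, -2, -5, -23, -26, -28, -46, -50] -> -50
  [-40, -46, 12, 25] -> [25, 12, -46, -40] -> [-46, -40, 12, 25] -> [46, 40, -12, -25] -> [38, 32, -20, -33] -> [29, 23, -29, -42] -> -42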